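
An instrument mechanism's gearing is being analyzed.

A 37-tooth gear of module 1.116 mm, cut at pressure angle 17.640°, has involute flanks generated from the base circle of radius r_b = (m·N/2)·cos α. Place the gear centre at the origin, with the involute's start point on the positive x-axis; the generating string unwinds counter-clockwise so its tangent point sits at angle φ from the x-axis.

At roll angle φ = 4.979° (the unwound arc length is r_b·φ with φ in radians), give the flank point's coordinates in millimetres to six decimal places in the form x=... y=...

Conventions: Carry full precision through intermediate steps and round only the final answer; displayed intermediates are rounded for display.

topology: single-mesh involute geometry — m = 1.116, N = 37
pitch radius r_p = m·N/2 = 1.116·37/2 = 20.646000
base radius r_b = r_p·cos α = 20.646000·cos 17.640° = 19.675211
roll angle φ = 4.979° = 0.08689994 rad
x = r_b·(cos φ + φ·sin φ) = 19.749361
y = r_b·(sin φ − φ·cos φ) = 0.004301

x=19.749361 y=0.004301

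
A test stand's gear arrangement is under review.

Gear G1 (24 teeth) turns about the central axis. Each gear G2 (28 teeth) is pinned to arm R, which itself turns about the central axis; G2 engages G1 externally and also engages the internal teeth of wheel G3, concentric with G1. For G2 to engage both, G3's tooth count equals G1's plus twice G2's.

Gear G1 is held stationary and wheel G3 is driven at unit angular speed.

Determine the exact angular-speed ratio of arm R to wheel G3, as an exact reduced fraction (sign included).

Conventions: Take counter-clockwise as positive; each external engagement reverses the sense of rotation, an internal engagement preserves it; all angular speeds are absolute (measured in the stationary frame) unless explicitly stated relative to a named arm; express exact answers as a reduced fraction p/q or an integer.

10/13

recognized (axles ride arm R): planetary set, 24/28/80 teeth
ring teeth: 24 + 2·28 = 80
24(ω_sun−ω_arm) = −80(ω_ring−ω_arm),  ω_sun = 0, ω_ring = 1
24(0−ω_arm) = −80(1−ω_arm)  ⇒  104·ω_arm = 80  ⇒  ω_arm = 10/13
ω_out/ω_in = 10/13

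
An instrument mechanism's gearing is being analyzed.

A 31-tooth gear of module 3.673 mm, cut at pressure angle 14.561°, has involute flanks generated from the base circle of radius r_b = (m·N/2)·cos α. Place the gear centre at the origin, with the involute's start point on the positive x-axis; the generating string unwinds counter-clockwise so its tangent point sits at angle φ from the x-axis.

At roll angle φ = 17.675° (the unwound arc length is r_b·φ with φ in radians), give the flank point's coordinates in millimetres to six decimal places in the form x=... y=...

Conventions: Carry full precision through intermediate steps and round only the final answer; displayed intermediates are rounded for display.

x=57.662752 y=0.534103

single-mesh involute tooth geometry (31T wheel at module 3.673)
pitch radius r_p = m·N/2 = 3.673·31/2 = 56.931500
base radius r_b = r_p·cos α = 56.931500·cos 14.561° = 55.102890
roll angle φ = 17.675° = 0.30848695 rad
x = r_b·(cos φ + φ·sin φ) = 57.662752
y = r_b·(sin φ − φ·cos φ) = 0.534103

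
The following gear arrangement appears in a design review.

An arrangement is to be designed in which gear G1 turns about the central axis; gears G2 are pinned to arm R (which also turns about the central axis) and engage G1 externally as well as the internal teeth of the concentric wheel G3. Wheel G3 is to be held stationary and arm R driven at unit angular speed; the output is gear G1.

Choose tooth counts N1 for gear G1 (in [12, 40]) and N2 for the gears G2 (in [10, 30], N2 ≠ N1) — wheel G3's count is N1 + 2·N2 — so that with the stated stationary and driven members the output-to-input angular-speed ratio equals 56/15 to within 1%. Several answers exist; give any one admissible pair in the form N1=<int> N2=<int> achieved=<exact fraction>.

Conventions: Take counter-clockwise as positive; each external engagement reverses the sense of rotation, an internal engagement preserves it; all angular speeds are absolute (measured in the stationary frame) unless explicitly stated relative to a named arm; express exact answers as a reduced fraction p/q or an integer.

N1=15 N2=13 achieved=56/15

class = planetary set [ratio 56/15 wanted; Willis about the carrier]
Willis with ω_ring = 0: ω_sun/ω_arm = (N1+N3)/N1; set equal to 56/15  ⇒  N3/N1 = 56/15 − 1 = 41/15
N3 = N1 + 2·N2  ⇒  N2/N1 = (N3/N1 − 1)/2 = (41/15 − 1)/2 = 13/15
smallest multiple with N1 ≥ 12 and N2 ≥ 10: k = 1  ⇒  N1 = 1·15 = 15, N2 = 1·13 = 13 (N1 ≤ 40, N2 ≤ 30, N2 ≠ N1 ✓), N3 = 15 + 2·13 = 41
check: (N1+N3)/N1 with N1 = 15, N3 = 41 gives 56/15; |achieved − target| = 0 ≤ 14/375 ✓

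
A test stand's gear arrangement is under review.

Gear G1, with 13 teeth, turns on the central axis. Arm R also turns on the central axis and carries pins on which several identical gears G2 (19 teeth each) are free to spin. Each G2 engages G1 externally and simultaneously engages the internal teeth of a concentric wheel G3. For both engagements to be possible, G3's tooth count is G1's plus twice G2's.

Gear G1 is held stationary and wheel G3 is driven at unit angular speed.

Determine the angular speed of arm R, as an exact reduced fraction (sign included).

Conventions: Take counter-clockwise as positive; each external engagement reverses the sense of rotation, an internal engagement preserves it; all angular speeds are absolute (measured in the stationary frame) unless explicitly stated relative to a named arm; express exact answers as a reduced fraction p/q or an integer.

51/64

topology: planetary set — G1 13T / G2 19T / G3 51T, arm = carrier (Willis)
ring teeth: 13 + 2·19 = 51
13(ω_sun−ω_arm) = −51(ω_ring−ω_arm),  ω_sun = 0, ω_ring = 1
13(0−ω_arm) = −51(1−ω_arm)  ⇒  64·ω_arm = 51  ⇒  ω_arm = 51/64
exact speed ratio = 51/64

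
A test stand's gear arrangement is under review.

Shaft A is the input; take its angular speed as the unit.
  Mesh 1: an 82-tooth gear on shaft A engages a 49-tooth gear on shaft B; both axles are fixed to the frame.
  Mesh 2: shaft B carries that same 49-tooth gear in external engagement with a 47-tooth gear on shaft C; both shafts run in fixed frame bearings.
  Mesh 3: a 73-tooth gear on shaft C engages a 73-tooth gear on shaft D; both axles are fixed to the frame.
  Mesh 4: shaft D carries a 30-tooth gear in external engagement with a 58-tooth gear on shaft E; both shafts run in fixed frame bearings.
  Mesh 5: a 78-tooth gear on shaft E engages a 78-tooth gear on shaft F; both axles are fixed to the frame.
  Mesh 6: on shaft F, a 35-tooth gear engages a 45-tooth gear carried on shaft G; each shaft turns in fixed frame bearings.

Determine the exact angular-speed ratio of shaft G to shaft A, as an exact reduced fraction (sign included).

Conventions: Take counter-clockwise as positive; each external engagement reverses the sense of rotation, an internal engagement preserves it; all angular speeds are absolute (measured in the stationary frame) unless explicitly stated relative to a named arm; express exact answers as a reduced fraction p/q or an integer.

2870/4089

class = fixed-axis compound train [6 meshes; 6 ratios multiply, 6 sense flips]
mesh 1 [82T→49T]: running ratio 82/49, sense −
mesh 2 [49T→47T]: running ratio 82/47, sense +
mesh 3 [73T→73T]: running ratio 82/47, sense −
mesh 4 [30T→58T]: running ratio 1230/1363, sense +
mesh 5 [78T→78T]: running ratio 1230/1363, sense −
mesh 6 [35T→45T]: running ratio 2870/4089, sense +
ω_out/ω_in = 2870/4089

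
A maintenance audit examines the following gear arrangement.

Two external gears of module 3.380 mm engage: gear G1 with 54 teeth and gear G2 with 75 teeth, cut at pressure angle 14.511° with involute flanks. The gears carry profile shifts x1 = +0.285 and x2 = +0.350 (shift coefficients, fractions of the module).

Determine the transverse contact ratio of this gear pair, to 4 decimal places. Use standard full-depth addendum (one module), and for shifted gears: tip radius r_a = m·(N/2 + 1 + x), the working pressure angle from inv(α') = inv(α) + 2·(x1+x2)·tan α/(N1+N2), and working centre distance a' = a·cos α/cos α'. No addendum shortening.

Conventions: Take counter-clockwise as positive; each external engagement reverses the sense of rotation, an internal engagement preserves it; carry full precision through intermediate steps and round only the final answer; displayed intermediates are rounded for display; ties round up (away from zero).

recognized (one external pair, fixed centres): single-mesh tooth geometry, m = 3.380, N1 = 54, N2 = 75
base radii: r_b1 = 88.348765, r_b2 = 122.706618
tip radii: r_a1 = 95.603300, r_a2 = 131.313000
inv(α') = inv(14.511°) + 2·(+0.285+0.350)·tan α/(54+75) = 0.00810579  ⇒  α' = 16.41571°
a' = a·cos α / cos α' = 218.0100·cos 14.511°/cos 16.41571° = 220.024346
action lengths: √(r_a1²−r_b1²) = 36.530626, √(r_a2²−r_b2²) = 46.756708
base pitch p_b = π·m·cos α = 10.279846
CR = (36.530626 + 46.756708 − 220.024346·sin 16.41571°)/10.279846 = 2.053285
contact ratio ≈ 2.0533

2.0533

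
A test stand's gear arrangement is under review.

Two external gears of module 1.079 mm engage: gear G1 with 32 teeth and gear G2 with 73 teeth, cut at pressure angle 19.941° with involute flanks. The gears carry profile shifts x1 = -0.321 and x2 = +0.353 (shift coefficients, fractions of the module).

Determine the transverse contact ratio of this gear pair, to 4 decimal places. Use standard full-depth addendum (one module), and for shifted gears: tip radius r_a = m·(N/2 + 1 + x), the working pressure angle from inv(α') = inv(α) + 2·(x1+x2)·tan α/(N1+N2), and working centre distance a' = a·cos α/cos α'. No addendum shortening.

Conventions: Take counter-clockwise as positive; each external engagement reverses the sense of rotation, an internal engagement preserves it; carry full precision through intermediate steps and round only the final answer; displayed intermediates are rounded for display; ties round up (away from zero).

1.7596

single-mesh involute tooth geometry (32T engaging 73T at module 1.079)
base radii: r_b1 = 16.228925, r_b2 = 37.022235
tip radii: r_a1 = 17.996641, r_a2 = 40.843387
inv(α') = inv(19.941°) + 2·(-0.321+0.353)·tan α/(32+73) = 0.01498954  ⇒  α' = 20.03676°
a' = a·cos α / cos α' = 56.6475·cos 19.941°/cos 20.03676° = 56.681949
action lengths: √(r_a1²−r_b1²) = 7.778244, √(r_a2²−r_b2²) = 17.249242
base pitch p_b = π·m·cos α = 3.186542
CR = (7.778244 + 17.249242 − 56.681949·sin 20.03676°)/3.186542 = 1.759572
contact ratio ≈ 1.7596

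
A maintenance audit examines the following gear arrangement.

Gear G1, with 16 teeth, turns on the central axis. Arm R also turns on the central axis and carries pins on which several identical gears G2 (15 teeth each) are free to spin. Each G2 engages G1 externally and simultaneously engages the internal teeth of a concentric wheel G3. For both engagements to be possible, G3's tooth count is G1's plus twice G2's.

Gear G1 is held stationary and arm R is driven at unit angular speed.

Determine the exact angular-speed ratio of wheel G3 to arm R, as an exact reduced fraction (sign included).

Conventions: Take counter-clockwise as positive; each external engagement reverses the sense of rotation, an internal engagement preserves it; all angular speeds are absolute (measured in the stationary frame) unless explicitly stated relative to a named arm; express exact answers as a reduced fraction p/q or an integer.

31/23

planetary set (16T centre, 15T on arm, 46T internal) — Willis relation
ring teeth: 16 + 2·15 = 46
16(ω_sun−ω_arm) = −46(ω_ring−ω_arm),  ω_sun = 0, ω_arm = 1
ω_ring = 1 − (16/46)(0−1) = 31/23
ω_out/ω_in = 31/23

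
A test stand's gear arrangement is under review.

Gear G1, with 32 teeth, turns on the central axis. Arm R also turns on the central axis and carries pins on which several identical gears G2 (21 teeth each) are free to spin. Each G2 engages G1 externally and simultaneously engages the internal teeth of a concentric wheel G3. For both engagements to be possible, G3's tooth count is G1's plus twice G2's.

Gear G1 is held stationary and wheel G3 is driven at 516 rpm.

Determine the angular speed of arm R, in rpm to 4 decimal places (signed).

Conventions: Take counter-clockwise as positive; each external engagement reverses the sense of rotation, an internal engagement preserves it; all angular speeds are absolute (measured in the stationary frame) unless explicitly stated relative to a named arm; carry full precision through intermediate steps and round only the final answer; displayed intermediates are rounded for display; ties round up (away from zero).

topology: planetary set — G1 32T / G2 21T / G3 74T, arm = carrier (Willis)
normalise by the input: solve with ω_ring = 1, then scale by 516 rpm
ring teeth: 32 + 2·21 = 74
32(ω_sun−ω_arm) = −74(ω_ring−ω_arm),  ω_sun = 0, ω_ring = 1
32(0−ω_arm) = −74(1−ω_arm)  ⇒  106·ω_arm = 74  ⇒  ω_arm = 37/53
scale: ω_arm = 37/53 × 516 rpm = +360.2264 rpm

+360.2264 rpm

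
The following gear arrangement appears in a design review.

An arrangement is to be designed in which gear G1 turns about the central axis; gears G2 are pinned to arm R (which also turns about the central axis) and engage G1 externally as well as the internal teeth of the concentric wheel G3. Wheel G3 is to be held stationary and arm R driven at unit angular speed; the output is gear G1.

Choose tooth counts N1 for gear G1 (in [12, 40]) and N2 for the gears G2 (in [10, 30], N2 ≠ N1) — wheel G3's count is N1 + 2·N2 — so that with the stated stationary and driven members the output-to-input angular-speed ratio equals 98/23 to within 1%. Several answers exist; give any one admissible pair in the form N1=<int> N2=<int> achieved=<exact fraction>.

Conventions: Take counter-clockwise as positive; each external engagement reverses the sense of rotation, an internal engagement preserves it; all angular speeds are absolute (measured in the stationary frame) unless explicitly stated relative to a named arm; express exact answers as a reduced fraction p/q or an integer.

N1=23 N2=26 achieved=98/23

topology: planetary set — design target 98/23, arm = carrier (Willis)
Willis with ω_ring = 0: ω_sun/ω_arm = (N1+N3)/N1; set equal to 98/23  ⇒  N3/N1 = 98/23 − 1 = 75/23
N3 = N1 + 2·N2  ⇒  N2/N1 = (N3/N1 − 1)/2 = (75/23 − 1)/2 = 26/23
smallest multiple with N1 ≥ 12 and N2 ≥ 10: k = 1  ⇒  N1 = 1·23 = 23, N2 = 1·26 = 26 (N1 ≤ 40, N2 ≤ 30, N2 ≠ N1 ✓), N3 = 23 + 2·26 = 75
check: (N1+N3)/N1 with N1 = 23, N3 = 75 gives 98/23; |achieved − target| = 0 ≤ 49/1150 ✓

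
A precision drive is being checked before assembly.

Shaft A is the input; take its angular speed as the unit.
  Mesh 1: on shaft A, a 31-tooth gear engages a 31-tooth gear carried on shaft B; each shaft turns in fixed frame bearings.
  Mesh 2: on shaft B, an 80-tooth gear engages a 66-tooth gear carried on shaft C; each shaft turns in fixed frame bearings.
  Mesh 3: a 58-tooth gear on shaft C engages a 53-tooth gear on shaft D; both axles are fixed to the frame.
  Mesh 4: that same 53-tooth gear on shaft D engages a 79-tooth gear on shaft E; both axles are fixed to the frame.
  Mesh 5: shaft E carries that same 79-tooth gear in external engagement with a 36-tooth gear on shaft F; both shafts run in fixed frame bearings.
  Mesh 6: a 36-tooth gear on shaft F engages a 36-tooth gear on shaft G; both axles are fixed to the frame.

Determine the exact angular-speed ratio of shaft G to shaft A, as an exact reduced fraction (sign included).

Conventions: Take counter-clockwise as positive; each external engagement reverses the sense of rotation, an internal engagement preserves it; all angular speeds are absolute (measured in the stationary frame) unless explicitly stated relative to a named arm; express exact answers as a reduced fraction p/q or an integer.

class = fixed-axis compound train [6 meshes; 6 ratios multiply, 6 sense flips]
mesh 1 [31T→31T]: running ratio 1, sense −
mesh 2 [80T→66T]: running ratio 40/33, sense +
mesh 3 [58T→53T]: running ratio 2320/1749, sense −
mesh 4 [53T→79T]: running ratio 2320/2607, sense +
mesh 5 [79T→36T]: running ratio 580/297, sense −
mesh 6 [36T→36T]: running ratio 580/297, sense +
ω_out/ω_in = 580/297

580/297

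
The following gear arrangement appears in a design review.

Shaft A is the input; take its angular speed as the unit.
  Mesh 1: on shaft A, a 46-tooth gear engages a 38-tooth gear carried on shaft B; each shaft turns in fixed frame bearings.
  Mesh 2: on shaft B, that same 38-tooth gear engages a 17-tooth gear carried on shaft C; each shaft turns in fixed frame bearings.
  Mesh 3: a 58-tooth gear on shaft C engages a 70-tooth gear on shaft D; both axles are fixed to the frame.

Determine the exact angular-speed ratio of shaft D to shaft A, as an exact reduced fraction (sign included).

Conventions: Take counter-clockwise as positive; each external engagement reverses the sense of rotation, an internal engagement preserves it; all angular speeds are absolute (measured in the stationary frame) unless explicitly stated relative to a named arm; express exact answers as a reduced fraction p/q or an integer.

class = fixed-axis compound train [3 meshes; 3 ratios multiply, 3 sense flips]
mesh 1 [46T→38T]: running ratio 23/19, sense −
mesh 2 [38T→17T]: running ratio 46/17, sense +
mesh 3 [58T→70T]: running ratio 1334/595, sense −
ω_out/ω_in = -1334/595

-1334/595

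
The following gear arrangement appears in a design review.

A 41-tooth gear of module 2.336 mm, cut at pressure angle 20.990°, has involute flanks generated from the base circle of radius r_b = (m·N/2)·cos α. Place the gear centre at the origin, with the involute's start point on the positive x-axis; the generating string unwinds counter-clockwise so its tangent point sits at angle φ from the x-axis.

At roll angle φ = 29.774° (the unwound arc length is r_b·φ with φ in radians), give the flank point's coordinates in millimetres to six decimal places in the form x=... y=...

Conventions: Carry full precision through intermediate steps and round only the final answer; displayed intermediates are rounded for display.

single-mesh involute tooth geometry (41T wheel at module 2.336)
pitch radius r_p = m·N/2 = 2.336·41/2 = 47.888000
base radius r_b = r_p·cos α = 47.888000·cos 20.990° = 44.710294
roll angle φ = 29.774° = 0.51965433 rad
x = r_b·(cos φ + φ·sin φ) = 50.345620
y = r_b·(sin φ − φ·cos φ) = 2.035432

x=50.345620 y=2.035432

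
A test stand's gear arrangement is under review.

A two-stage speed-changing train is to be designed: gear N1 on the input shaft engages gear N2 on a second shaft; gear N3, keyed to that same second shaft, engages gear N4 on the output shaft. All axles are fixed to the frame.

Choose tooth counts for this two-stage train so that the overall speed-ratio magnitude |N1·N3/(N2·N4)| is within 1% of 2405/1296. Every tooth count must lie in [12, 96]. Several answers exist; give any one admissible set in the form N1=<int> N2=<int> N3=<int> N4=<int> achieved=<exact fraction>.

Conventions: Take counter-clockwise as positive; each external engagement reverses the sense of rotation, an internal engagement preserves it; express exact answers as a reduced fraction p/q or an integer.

N1=37 N2=16 N3=65 N4=81 achieved=2405/1296

class = fixed-axis compound train [2-stage, 2405/1296 wanted]
target = 2405/1296 in lowest terms: an exact hit needs N1·N3 = k·2405 and N2·N4 = k·1296 for one integer k, every count in [12, 96]; additionally prefer no 1:1 stage (N1 ≠ N2, N3 ≠ N4)
k = 1: N1·N3 = 2405 = 37·65, N2·N4 = 1296 = 16·81
achieved = 37·65/(16·81) = 2405/1296; |achieved − target| = 0 ≤ 481/25920 ✓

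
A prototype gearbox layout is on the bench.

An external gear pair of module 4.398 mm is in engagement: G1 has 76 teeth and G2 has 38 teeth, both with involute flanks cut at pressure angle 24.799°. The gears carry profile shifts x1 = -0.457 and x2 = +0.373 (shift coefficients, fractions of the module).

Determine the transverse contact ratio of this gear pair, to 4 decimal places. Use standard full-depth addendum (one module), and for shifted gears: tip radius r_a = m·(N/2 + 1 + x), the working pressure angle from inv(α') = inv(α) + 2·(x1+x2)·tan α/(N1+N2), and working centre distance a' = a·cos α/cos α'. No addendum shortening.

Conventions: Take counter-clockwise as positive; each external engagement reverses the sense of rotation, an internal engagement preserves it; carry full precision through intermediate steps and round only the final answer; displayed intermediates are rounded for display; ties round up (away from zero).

1.5182

single-mesh involute tooth geometry (76T engaging 38T at module 4.398)
base radii: r_b1 = 151.712627, r_b2 = 75.856313
tip radii: r_a1 = 169.512114, r_a2 = 89.600454
inv(α') = inv(24.799°) + 2·(-0.457+0.373)·tan α/(76+38) = 0.02853858  ⇒  α' = 24.61470°
a' = a·cos α / cos α' = 250.6860·cos 24.799°/cos 24.61470° = 250.315279
action lengths: √(r_a1²−r_b1²) = 75.615049, √(r_a2²−r_b2²) = 47.687116
base pitch p_b = π·m·cos α = 12.542612
CR = (75.615049 + 47.687116 − 250.315279·sin 24.61470°)/12.542612 = 1.518210
contact ratio ≈ 1.5182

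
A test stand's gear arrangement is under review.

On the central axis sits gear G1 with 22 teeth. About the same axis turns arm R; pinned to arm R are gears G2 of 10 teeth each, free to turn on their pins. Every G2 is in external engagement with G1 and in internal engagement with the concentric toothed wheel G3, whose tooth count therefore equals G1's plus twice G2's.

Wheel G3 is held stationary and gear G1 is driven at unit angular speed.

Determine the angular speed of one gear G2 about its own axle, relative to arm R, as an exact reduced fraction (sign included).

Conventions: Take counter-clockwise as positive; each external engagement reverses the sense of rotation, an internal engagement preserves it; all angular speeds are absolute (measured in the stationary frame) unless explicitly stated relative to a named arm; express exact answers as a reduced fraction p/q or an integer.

topology: planetary set — G1 22T / G2 10T / G3 42T, arm = carrier (Willis)
ring teeth: 22 + 2·10 = 42
22(ω_sun−ω_arm) = −42(ω_ring−ω_arm),  ω_ring = 0, ω_sun = 1
22(1−ω_arm) = −42(0−ω_arm)  ⇒  64·ω_arm = 22  ⇒  ω_arm = 11/32
sun–planet mesh: 22·(1−11/32) = −10·(ω_p−ω_arm)  ⇒  ω_p−ω_arm = -231/160
exact speed ratio = -231/160

-231/160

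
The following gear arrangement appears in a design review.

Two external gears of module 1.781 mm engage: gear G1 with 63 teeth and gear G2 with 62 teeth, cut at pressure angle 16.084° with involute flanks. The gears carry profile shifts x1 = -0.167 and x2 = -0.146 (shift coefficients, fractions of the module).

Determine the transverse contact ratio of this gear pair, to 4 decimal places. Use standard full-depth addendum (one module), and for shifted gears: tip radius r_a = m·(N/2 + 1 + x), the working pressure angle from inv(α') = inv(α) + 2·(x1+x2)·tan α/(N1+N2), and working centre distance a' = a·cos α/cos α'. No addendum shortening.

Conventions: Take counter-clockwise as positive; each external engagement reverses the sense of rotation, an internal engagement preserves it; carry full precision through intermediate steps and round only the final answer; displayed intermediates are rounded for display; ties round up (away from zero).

2.1705

single-mesh involute tooth geometry (63T engaging 62T at module 1.781)
base radii: r_b1 = 53.905494, r_b2 = 53.049851
tip radii: r_a1 = 57.585073, r_a2 = 56.731974
inv(α') = inv(16.084°) + 2·(-0.167-0.146)·tan α/(63+62) = 0.00616995  ⇒  α' = 15.01606°
a' = a·cos α / cos α' = 111.3125·cos 16.084°/cos 15.01606° = 110.736642
action lengths: √(r_a1²−r_b1²) = 20.254341, √(r_a2²−r_b2²) = 20.105475
base pitch p_b = π·m·cos α = 5.376162
CR = (20.254341 + 20.105475 − 110.736642·sin 15.01606°)/5.376162 = 2.170524
contact ratio ≈ 2.1705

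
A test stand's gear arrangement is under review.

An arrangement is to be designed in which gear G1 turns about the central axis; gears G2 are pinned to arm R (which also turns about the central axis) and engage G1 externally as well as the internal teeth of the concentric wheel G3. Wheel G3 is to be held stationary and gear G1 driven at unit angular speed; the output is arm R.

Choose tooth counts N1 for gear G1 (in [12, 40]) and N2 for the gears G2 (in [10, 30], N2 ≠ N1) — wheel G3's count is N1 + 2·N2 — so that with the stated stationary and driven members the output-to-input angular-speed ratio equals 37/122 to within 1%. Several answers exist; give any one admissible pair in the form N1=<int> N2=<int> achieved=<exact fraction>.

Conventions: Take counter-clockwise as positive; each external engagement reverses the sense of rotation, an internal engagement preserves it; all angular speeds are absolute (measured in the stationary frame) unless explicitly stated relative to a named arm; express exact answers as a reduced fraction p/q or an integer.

planetary set to be sized for 37/122 (Willis relation)
Willis with ω_ring = 0: ω_arm/ω_sun = N1/(N1+N3); set equal to 37/122  ⇒  N3/N1 = 1/(37/122) − 1 = 85/37
N3 = N1 + 2·N2  ⇒  N2/N1 = (N3/N1 − 1)/2 = (85/37 − 1)/2 = 24/37
smallest multiple with N1 ≥ 12 and N2 ≥ 10: k = 1  ⇒  N1 = 1·37 = 37, N2 = 1·24 = 24 (N1 ≤ 40, N2 ≤ 30, N2 ≠ N1 ✓), N3 = 37 + 2·24 = 85
check: N1/(N1+N3) with N1 = 37, N3 = 85 gives 37/122; |achieved − target| = 0 ≤ 37/12200 ✓

N1=37 N2=24 achieved=37/122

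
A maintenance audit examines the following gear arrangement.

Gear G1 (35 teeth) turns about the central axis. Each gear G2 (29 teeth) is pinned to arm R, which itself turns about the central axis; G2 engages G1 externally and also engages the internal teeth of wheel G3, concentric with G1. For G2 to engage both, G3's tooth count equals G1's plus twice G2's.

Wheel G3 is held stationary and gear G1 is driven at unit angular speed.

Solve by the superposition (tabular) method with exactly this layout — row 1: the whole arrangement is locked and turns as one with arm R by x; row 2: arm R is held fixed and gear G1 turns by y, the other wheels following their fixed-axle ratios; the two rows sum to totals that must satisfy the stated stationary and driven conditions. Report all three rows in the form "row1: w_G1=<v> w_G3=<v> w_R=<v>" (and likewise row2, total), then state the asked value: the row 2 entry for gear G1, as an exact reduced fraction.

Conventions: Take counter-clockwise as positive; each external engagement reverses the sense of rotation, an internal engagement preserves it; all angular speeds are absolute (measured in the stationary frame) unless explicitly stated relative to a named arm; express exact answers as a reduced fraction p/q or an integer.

class = planetary set [G3 = 35+2·29 = 93; Willis about the carrier]
row 1 — lock + rotate with arm: ω_sun = ω_ring = ω_arm = x
row 2 — arm fixed, fixed-axis ratios: sun y, ring −(35/93)·y, arm 0
boundary: total ω_ring = x − (35/93)·y = 0 and total ω_sun = x + y = 1  ⇒  y = 93/128, x = 35/128
row 2 ring = −(35/93)·93/128 = -35/128
totals (row 1 + row 2): sun 35/128 + 93/128 = 1, ring 35/128 + (-35/128) = 0, arm 35/128 + 0 = 35/128
asked cell (row2, sun) = 93/128

row1: w_G1=35/128 w_G3=35/128 w_R=35/128
row2: w_G1=93/128 w_G3=-35/128 w_R=0
total: w_G1=1 w_G3=0 w_R=35/128
asked value: 93/128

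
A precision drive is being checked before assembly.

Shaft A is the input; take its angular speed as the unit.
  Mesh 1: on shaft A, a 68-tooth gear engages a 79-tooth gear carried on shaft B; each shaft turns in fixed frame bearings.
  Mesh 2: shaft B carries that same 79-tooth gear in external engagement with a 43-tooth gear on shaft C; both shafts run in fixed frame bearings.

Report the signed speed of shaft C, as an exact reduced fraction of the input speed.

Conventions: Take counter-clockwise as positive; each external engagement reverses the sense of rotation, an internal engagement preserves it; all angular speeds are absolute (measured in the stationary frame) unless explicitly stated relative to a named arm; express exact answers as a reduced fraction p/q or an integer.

68/43

2-mesh fixed-axis compound train (all bearings frame-fixed)
mesh 1 [68T→79T]: |ω|/ω_in = 1×68/79 = 68/79, sense flips to −
mesh 2 [79T→43T]: |ω|/ω_in = (68/79)×79/43 = 68/43, sense flips to +
signed output speed (× input speed) = 68/43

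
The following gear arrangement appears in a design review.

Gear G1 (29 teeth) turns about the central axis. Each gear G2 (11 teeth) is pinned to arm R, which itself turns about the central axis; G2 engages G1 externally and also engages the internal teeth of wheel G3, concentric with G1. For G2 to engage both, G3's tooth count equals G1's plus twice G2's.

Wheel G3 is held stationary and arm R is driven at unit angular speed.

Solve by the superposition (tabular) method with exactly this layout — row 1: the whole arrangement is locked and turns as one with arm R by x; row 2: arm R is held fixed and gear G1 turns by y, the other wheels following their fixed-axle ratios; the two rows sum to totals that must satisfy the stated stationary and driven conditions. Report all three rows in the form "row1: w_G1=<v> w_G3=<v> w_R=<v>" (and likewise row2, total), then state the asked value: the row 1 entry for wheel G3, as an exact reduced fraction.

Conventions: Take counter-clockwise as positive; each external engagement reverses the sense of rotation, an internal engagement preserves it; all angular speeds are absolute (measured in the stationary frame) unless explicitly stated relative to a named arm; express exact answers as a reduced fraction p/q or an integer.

row1: w_G1=1 w_G3=1 w_R=1
row2: w_G1=51/29 w_G3=-1 w_R=0
total: w_G1=80/29 w_G3=0 w_R=1
asked value: 1

topology: planetary set — G1 29T / G2 11T / G3 51T, arm = carrier (Willis)
superposition row 1 [locked train]: every member turns x
superposition row 2 [arm held]: sun y, ring −(29/51)·y, arm 0
boundary: total ω_ring = x − (29/51)·y = 0 and total ω_arm = x = 1  ⇒  y = 51/29, x = 1
row 2 ring = −(29/51)·51/29 = -1
totals (row 1 + row 2): sun 1 + 51/29 = 80/29, ring 1 + (-1) = 0, arm 1 + 0 = 1
asked cell (row1, ring) = 1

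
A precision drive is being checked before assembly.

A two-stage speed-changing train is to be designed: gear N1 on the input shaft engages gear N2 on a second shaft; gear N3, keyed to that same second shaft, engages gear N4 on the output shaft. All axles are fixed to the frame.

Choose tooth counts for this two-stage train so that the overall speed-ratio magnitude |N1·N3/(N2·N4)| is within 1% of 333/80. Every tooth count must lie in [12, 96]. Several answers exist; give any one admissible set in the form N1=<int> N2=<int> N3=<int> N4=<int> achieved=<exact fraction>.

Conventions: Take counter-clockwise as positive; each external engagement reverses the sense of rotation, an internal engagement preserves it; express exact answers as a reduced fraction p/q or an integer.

N1=27 N2=12 N3=37 N4=20 achieved=333/80

2-stage fixed-axis compound train for ratio 333/80
target = 333/80 in lowest terms: an exact hit needs N1·N3 = k·333 and N2·N4 = k·80 for one integer k, every count in [12, 96]; additionally prefer no 1:1 stage (N1 ≠ N2, N3 ≠ N4)
k = 1…2: no 1:1-free in-range split of k·333 and k·80 into factor pairs; take k = 3
k = 3: N1·N3 = 999 = 27·37, N2·N4 = 240 = 12·20
achieved = 27·37/(12·20) = 333/80; |achieved − target| = 0 ≤ 333/8000 ✓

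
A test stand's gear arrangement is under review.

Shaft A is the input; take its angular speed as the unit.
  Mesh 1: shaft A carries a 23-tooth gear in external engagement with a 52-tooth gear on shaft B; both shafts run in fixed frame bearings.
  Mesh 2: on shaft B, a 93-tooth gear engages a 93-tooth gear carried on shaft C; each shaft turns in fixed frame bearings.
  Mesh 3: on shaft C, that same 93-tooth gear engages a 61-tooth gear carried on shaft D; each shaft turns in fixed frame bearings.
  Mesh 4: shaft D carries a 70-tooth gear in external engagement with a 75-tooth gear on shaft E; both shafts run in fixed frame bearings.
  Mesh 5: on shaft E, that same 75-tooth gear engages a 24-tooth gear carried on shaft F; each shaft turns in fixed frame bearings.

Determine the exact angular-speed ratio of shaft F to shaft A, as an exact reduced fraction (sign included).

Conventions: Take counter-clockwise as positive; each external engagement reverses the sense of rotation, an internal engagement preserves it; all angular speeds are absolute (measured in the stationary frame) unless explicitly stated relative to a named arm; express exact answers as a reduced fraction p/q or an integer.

-24955/12688

class = fixed-axis compound train [5 meshes; 5 ratios multiply, 5 sense flips]
mesh 1 [23T→52T]: running ratio 23/52, sense −
mesh 2 [93T→93T]: running ratio 23/52, sense +
mesh 3 [93T→61T]: running ratio 2139/3172, sense −
mesh 4 [70T→75T]: running ratio 4991/7930, sense +
mesh 5 [75T→24T]: running ratio 24955/12688, sense −
ω_out/ω_in = -24955/12688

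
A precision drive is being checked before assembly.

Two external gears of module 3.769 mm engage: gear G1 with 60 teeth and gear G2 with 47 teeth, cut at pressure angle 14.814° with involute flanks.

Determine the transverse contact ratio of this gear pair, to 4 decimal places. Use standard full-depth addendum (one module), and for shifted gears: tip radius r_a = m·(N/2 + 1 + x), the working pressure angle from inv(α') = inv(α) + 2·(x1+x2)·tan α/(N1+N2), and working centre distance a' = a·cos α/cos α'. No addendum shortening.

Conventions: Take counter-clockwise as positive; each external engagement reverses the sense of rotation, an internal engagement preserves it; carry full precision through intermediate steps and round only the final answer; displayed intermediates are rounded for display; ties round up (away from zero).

class = single-mesh tooth geometry [involute pair 60T × 47T, m = 3.769]
base radii: r_b1 = 109.311660, r_b2 = 85.627467
tip radii: r_a1 = 116.839000, r_a2 = 92.340500
no profile shift: α' = α, a' = a
action lengths: √(r_a1²−r_b1²) = 41.259095, √(r_a2²−r_b2²) = 34.564503
base pitch p_b = π·m·cos α = 11.447090
CR = (41.259095 + 34.564503 − 201.641500·sin 14.81400°)/11.447090 = 2.119971
contact ratio ≈ 2.1200

2.1200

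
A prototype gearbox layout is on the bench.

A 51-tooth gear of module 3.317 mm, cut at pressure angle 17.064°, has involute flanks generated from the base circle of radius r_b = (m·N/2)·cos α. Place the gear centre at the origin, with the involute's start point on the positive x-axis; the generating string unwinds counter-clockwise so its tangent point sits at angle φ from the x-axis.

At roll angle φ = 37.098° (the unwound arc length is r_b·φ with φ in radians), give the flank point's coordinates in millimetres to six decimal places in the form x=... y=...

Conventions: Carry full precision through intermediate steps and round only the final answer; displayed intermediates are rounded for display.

x=96.074002 y=7.014201

topology: single-mesh involute geometry — m = 3.317, N = 51
pitch radius r_p = m·N/2 = 3.317·51/2 = 84.583500
base radius r_b = r_p·cos α = 84.583500·cos 17.064° = 80.859929
roll angle φ = 37.098° = 0.64748225 rad
x = r_b·(cos φ + φ·sin φ) = 96.074002
y = r_b·(sin φ − φ·cos φ) = 7.014201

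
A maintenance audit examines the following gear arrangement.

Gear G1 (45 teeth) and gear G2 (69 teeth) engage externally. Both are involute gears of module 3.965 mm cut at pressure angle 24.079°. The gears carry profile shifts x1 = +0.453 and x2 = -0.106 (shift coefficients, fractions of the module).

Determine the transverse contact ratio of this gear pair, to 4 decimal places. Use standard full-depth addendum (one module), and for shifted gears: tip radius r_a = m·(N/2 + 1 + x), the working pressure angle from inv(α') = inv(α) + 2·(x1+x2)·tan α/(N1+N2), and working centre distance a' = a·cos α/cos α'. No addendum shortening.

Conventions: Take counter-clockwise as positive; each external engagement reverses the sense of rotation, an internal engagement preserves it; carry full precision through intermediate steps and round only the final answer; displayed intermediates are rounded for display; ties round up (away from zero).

recognized (one external pair, fixed centres): single-mesh tooth geometry, m = 3.965, N1 = 45, N2 = 69
base radii: r_b1 = 81.449565, r_b2 = 124.889333
tip radii: r_a1 = 94.973645, r_a2 = 140.337210
inv(α') = inv(24.079°) + 2·(+0.453-0.106)·tan α/(45+69) = 0.02934449  ⇒  α' = 24.83250°
a' = a·cos α / cos α' = 226.0050·cos 24.079°/cos 24.83250° = 227.360809
action lengths: √(r_a1²−r_b1²) = 48.846306, √(r_a2²−r_b2²) = 64.009272
base pitch p_b = π·m·cos α = 11.372505
CR = (48.846306 + 64.009272 − 227.360809·sin 24.83250°)/11.372505 = 1.527506
contact ratio ≈ 1.5275

1.5275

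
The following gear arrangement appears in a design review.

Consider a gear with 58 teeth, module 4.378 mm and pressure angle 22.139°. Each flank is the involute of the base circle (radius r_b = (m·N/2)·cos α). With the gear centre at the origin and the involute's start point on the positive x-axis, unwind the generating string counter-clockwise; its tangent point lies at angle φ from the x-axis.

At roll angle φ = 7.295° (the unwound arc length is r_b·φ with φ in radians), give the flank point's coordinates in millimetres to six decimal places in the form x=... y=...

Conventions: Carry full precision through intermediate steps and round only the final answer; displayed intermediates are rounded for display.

x=118.550736 y=0.080778

recognized (one wheel, involute flank): single-mesh tooth geometry, m = 4.378, N = 58
pitch radius r_p = m·N/2 = 4.378·58/2 = 126.962000
base radius r_b = r_p·cos α = 126.962000·cos 22.139° = 117.601387
roll angle φ = 7.295° = 0.12732177 rad
x = r_b·(cos φ + φ·sin φ) = 118.550736
y = r_b·(sin φ − φ·cos φ) = 0.080778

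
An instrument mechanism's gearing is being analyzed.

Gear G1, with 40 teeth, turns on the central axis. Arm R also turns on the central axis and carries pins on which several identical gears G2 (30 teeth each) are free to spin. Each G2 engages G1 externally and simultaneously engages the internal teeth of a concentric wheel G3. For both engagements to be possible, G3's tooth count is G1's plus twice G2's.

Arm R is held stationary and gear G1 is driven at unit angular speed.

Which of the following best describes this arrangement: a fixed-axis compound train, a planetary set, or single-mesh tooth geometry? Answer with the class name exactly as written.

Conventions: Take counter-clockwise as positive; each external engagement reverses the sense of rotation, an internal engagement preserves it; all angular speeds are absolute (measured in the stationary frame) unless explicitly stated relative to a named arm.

recognized (axles ride arm R): planetary set, 40/30/100 teeth
classification: planetary set

planetary set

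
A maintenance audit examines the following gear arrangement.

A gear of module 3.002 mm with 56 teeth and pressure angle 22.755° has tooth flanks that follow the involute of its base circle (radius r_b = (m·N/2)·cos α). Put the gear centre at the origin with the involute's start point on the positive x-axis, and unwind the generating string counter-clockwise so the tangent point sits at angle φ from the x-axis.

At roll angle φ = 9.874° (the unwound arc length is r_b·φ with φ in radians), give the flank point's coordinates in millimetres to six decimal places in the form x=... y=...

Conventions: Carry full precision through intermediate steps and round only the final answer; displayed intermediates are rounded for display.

x=78.656193 y=0.131849

single-mesh involute tooth geometry (56T wheel at module 3.002)
pitch radius r_p = m·N/2 = 3.002·56/2 = 84.056000
base radius r_b = r_p·cos α = 84.056000·cos 22.755° = 77.513688
roll angle φ = 9.874° = 0.17233381 rad
x = r_b·(cos φ + φ·sin φ) = 78.656193
y = r_b·(sin φ − φ·cos φ) = 0.131849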